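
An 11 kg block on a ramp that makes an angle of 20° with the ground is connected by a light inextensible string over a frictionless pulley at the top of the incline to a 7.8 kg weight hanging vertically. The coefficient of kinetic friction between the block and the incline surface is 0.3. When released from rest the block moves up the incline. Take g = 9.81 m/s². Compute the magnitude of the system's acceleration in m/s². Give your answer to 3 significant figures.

0.489 m/s²

For the block on the incline: the weight component along the slope is m₁g sin 20° = 11 × 9.81 × 0.3420 = 36.905 N and the normal force is N = m₁g cos 20° = 101.402 N.
Kinetic friction opposes the block's motion up the incline: f = μN = 0.3 × 101.402 = 30.421 N acting down the slope.
Newton's second law for the block (up-slope positive): T − 36.905 − 30.421 = 11 a. For the hanging weight (downward positive): 7.8 × 9.81 − T = 7.8 a.
Adding the two equations eliminates T: 9.192 = 18.8 a, so a = 0.4889 m/s².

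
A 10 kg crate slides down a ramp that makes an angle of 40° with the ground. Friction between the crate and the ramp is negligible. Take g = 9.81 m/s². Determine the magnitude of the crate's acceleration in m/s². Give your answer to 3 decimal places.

Resolving the weight along the incline: the component pulling the crate down the slope is mg sin 40° = 10 × 9.81 × 0.6428 = 63.059 N, and the normal force is N = mg cos 40° = 10 × 9.81 × 0.7660 = 75.145 N.
With no friction the net force along the incline is 63.059 N, so a = g sin 40° = 63.059 / 10 = 6.3059 m/s².

6.306 m/s²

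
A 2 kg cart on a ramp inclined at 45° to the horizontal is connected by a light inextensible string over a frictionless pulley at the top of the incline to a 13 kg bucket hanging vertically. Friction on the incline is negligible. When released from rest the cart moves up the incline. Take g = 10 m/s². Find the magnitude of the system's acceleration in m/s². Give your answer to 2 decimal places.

7.72 m/s²

For the cart on the incline: the weight component along the slope is m₁g sin 45° = 2 × 10 × 0.7071 = 14.142 N and the normal force is N = m₁g cos 45° = 14.142 N.
Newton's second law for the cart (up-slope positive): T − 14.142 = 2 a. For the hanging bucket (downward positive): 13 × 10 − T = 13 a.
Adding the two equations eliminates T: 115.858 = 15 a, so a = 7.7239 m/s².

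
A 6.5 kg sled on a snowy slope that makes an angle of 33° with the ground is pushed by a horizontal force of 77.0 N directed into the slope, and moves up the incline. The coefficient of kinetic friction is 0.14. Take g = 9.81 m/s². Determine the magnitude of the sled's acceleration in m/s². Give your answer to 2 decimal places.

The horizontal push has components F cos 33° = 77.0 × 0.8387 = 64.580 N up the incline and F sin 33° = 77.0 × 0.5446 = 41.934 N pressing into the surface.
The normal force is therefore N = mg cos 33° + F sin 33° = 53.480 + 41.934 = 95.414 N, and kinetic friction down the slope is μN = 0.14 × 95.414 = 13.358 N.
Along the incline: F cos 33° − mg sin 33° − μN = ma, so 64.580 − 34.726 − 13.358 = 6.5 a, giving a = 2.5378 m/s².

2.54 m/s²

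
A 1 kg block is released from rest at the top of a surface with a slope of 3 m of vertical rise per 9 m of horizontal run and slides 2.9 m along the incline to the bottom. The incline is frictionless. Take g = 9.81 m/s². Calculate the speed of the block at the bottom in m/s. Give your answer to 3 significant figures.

The weight component along the incline is mg sin 18.43° = 3.102 N and the normal force is N = mg cos 18.43° = 9.307 N.
With no friction, a = g sin 18.43° = 3.1022 m/s².
Starting from rest over a distance of 2.9 m, v² = 2aL = 2 × 3.1022 × 2.9 = 17.9928, so v = 4.2418 m/s.

4.24 m/s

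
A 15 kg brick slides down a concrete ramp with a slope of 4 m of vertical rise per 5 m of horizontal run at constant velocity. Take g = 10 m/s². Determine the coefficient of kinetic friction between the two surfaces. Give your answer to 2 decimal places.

At constant velocity the net force along the incline is zero: mg sin 38.66° = μ mg cos 38.66°.
So μ = tan 38.66° = 0.6247 / 0.7809 = 0.8000.

0.80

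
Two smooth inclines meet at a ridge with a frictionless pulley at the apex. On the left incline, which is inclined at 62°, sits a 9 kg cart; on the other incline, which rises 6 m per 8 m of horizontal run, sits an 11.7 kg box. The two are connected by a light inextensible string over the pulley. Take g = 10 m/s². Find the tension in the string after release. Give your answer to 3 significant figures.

75.4 N

Resolve each weight along its own incline: the 9 kg mass has component 9 × 10 × sin 62° = 79.465 N down its slope, and the 11.7 kg mass has 11.7 × 10 × sin 36.87° = 70.200 N down its slope.
The 9 kg side's 79.465 N exceeds the other side's 70.200 N, so that mass slides down and the 11.7 kg mass slides up. Taking that direction as positive, Newton's second law for the whole system gives 79.465 − 70.200 = (9 + 11.7) a, so a = 9.265 / 20.7 = 0.4476 m/s².
For the 11.7 kg mass (up-slope positive): T − 70.200 = 11.7 × 0.4476, so T = 75.437 N.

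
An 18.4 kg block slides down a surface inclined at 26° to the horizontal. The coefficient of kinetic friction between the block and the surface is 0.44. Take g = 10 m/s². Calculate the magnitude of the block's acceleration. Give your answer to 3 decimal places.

0.429 m/s²

Resolving the weight along the incline: the component pulling the block down the slope is mg sin 26° = 18.4 × 10 × 0.4384 = 80.666 N, and the normal force is N = mg cos 26° = 18.4 × 10 × 0.8988 = 165.379 N.
Kinetic friction acts up the slope with magnitude f = μN = 0.44 × 165.379 = 72.767 N.
Net force along the incline is 80.666 − 72.767 = 7.899 N, so a = 7.899 / 18.4 = 0.4293 m/s².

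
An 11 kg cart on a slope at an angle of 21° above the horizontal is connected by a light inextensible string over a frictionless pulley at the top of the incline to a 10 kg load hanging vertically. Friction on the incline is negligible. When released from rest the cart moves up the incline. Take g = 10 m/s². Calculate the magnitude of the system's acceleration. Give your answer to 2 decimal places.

2.88 m/s²

For the cart on the incline: the weight component along the slope is m₁g sin 21° = 11 × 10 × 0.3584 = 39.424 N and the normal force is N = m₁g cos 21° = 102.694 N.
Newton's second law for the cart (up-slope positive): T − 39.424 = 11 a. For the hanging load (downward positive): 10 × 10 − T = 10 a.
Adding the two equations eliminates T: 60.576 = 21 a, so a = 2.8846 m/s².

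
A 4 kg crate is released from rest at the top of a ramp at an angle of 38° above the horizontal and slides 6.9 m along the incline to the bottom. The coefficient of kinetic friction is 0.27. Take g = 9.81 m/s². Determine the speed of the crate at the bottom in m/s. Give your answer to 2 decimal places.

7.39 m/s

The weight component along the incline is mg sin 38° = 24.159 N and the normal force is N = mg cos 38° = 30.922 N.
Friction up the slope is f = μN = 0.27 × 30.922 = 8.349 N, so the net downslope force is 24.159 − 8.349 = 15.810 N and a = 15.810 / 4 = 3.9525 m/s².
Starting from rest over a distance of 6.9 m, v² = 2aL = 2 × 3.9525 × 6.9 = 54.5445, so v = 7.3854 m/s.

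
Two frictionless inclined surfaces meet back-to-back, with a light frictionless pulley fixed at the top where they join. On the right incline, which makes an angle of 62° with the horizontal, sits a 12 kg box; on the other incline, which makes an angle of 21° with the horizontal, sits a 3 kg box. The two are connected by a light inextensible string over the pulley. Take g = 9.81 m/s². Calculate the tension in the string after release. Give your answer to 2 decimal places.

Resolve each weight along its own incline: the 12 kg mass has component 12 × 9.81 × sin 62° = 103.941 N down its slope, and the 3 kg mass has 3 × 9.81 × sin 21° = 10.547 N down its slope.
The 12 kg side's 103.941 N exceeds the other side's 10.547 N, so that mass slides down and the 3 kg mass slides up. Taking that direction as positive, Newton's second law for the whole system gives 103.941 − 10.547 = (12 + 3) a, so a = 93.394 / 15 = 6.2263 m/s².
For the 3 kg mass (up-slope positive): T − 10.547 = 3 × 6.2263, so T = 29.226 N.

29.23 N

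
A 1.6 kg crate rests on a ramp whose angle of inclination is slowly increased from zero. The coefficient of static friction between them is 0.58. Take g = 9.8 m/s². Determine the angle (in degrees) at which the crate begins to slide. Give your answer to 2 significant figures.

At the threshold of sliding, static friction is at its maximum μ_s N and exactly balances the weight component along the incline: mg sin θ = μ_s mg cos θ.
Hence tan θ = μ_s = 0.58, so θ = arctan(0.58) = 30.1137°.

30°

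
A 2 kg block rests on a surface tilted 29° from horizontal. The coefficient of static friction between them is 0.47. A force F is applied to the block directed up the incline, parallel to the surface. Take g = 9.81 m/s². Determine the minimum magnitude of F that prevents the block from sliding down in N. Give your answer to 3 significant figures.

The normal force is N = mg cos 29° = 17.160 N. With F at its minimum the block is on the verge of sliding down, so static friction is at its maximum μ_s N = 0.47 × 17.160 = 8.065 N and acts up the slope.
Equilibrium along the incline: F + μ_s N = mg sin 29°, so F = 9.512 − 8.065 = 1.447 N.

1.45 N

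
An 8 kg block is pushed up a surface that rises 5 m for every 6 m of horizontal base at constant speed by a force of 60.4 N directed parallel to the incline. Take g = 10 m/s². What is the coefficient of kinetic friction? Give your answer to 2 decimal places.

At constant speed ΣF = 0 along the incline. The applied 60.4 N acts up the slope; the weight component mg sin 39.81° = 51.215 N and kinetic friction μN both act down the slope.
So 60.4 = 51.215 + μ × 61.458, giving μ = (60.4 − 51.215) / 61.458 = 0.1495.

0.15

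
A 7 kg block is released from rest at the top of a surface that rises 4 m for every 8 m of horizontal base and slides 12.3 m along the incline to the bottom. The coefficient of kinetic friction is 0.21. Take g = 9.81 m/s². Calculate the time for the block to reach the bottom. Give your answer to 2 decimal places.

3.11 s

The weight component along the incline is mg sin 26.57° = 30.710 N and the normal force is N = mg cos 26.57° = 61.420 N.
Friction up the slope is f = μN = 0.21 × 61.420 = 12.898 N, so the net downslope force is 30.710 − 12.898 = 17.812 N and a = 17.812 / 7 = 2.5446 m/s².
Starting from rest, L = ½at², so t = √(2L/a) = √(2 × 12.3 / 2.5446) = 3.1093 s.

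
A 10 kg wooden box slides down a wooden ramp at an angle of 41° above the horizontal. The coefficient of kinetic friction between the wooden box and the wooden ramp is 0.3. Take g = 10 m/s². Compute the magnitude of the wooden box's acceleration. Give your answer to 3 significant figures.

Resolving the weight along the incline: the component pulling the wooden box down the slope is mg sin 41° = 10 × 10 × 0.6561 = 65.610 N, and the normal force is N = mg cos 41° = 10 × 10 × 0.7547 = 75.470 N.
Kinetic friction acts up the slope with magnitude f = μN = 0.3 × 75.470 = 22.641 N.
Net force along the incline is 65.610 − 22.641 = 42.969 N, so a = 42.969 / 10 = 4.2969 m/s².

4.30 m/s²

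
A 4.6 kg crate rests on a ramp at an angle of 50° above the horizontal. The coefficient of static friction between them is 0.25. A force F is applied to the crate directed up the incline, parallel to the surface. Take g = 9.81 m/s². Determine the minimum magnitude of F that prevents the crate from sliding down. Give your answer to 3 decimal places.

27.317 N

The normal force is N = mg cos 50° = 29.006 N. With F at its minimum the crate is on the verge of sliding down, so static friction is at its maximum μ_s N = 0.25 × 29.006 = 7.252 N and acts up the slope.
Equilibrium along the incline: F + μ_s N = mg sin 50°, so F = 34.569 − 7.252 = 27.317 N.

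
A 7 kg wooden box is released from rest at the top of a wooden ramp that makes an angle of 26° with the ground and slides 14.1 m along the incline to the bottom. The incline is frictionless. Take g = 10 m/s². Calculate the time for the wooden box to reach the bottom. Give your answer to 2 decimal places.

2.54 s

The weight component along the incline is mg sin 26° = 30.686 N and the normal force is N = mg cos 26° = 62.916 N.
With no friction, a = g sin 26° = 4.3837 m/s².
Starting from rest, L = ½at², so t = √(2L/a) = √(2 × 14.1 / 4.3837) = 2.5363 s.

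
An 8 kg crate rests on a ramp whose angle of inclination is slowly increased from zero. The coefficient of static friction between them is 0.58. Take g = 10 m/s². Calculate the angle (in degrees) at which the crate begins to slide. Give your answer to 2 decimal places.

30.11°

At the threshold of sliding, static friction is at its maximum μ_s N and exactly balances the weight component along the incline: mg sin θ = μ_s mg cos θ.
Hence tan θ = μ_s = 0.58, so θ = arctan(0.58) = 30.1137°.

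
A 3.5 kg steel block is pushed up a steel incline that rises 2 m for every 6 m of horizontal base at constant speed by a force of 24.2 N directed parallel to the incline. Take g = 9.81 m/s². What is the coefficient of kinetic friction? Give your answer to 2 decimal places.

At constant speed ΣF = 0 along the incline. The applied 24.2 N acts up the slope; the weight component mg sin 18.43° = 10.858 N and kinetic friction μN both act down the slope.
So 24.2 = 10.858 + μ × 32.573, giving μ = (24.2 − 10.858) / 32.573 = 0.4096.

0.41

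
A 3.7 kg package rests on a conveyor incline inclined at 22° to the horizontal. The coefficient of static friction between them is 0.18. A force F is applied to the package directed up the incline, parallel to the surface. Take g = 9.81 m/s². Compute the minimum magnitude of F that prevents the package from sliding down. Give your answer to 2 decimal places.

7.54 N

The normal force is N = mg cos 22° = 33.654 N. With F at its minimum the package is on the verge of sliding down, so static friction is at its maximum μ_s N = 0.18 × 33.654 = 6.058 N and acts up the slope.
Equilibrium along the incline: F + μ_s N = mg sin 22°, so F = 13.597 − 6.058 = 7.539 N.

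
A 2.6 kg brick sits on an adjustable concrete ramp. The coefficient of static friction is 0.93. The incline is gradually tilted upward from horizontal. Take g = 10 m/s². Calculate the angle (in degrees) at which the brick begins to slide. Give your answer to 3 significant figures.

42.9°

At the threshold of sliding, static friction is at its maximum μ_s N and exactly balances the weight component along the incline: mg sin θ = μ_s mg cos θ.
Hence tan θ = μ_s = 0.93, so θ = arctan(0.93) = 42.9228°.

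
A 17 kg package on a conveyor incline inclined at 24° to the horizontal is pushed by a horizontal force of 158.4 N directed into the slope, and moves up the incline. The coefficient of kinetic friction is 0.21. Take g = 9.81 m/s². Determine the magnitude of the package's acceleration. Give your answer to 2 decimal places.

1.84 m/s²

The horizontal push has components F cos 24° = 158.4 × 0.9135 = 144.698 N up the incline and F sin 24° = 158.4 × 0.4067 = 64.421 N pressing into the surface.
The normal force is therefore N = mg cos 24° + F sin 24° = 152.344 + 64.421 = 216.765 N, and kinetic friction down the slope is μN = 0.21 × 216.765 = 45.521 N.
Along the incline: F cos 24° − mg sin 24° − μN = ma, so 144.698 − 67.825 − 45.521 = 17 a, giving a = 1.8442 m/s².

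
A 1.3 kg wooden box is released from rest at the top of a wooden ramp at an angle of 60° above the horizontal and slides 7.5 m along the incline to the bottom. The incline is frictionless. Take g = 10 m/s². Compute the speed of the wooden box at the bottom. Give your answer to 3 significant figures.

The weight component along the incline is mg sin 60° = 11.258 N and the normal force is N = mg cos 60° = 6.500 N.
With no friction, a = g sin 60° = 8.6603 m/s².
Starting from rest over a distance of 7.5 m, v² = 2aL = 2 × 8.6603 × 7.5 = 129.9045, so v = 11.3976 m/s.

11.4 m/s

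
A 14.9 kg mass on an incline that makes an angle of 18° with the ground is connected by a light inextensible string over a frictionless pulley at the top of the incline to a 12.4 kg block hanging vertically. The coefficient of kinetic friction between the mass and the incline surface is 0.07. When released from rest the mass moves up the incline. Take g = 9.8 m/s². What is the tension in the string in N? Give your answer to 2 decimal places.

91.23 N

For the mass on the incline: the weight component along the slope is m₁g sin 18° = 14.9 × 9.8 × 0.3090 = 45.120 N and the normal force is N = m₁g cos 18° = 138.873 N.
Kinetic friction opposes the mass's motion up the incline: f = μN = 0.07 × 138.873 = 9.721 N acting down the slope.
Newton's second law for the mass (up-slope positive): T − 45.120 − 9.721 = 14.9 a. For the hanging block (downward positive): 12.4 × 9.8 − T = 12.4 a.
Adding the two equations eliminates T: 66.679 = 27.3 a, so a = 2.4425 m/s².
Then from the hanging block's equation, T = 12.4 × (9.8 − 2.4425) = 91.233 N.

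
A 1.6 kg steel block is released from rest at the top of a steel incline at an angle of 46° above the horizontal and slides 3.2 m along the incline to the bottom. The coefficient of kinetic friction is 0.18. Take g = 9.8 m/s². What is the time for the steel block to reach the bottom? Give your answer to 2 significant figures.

The weight component along the incline is mg sin 46° = 11.279 N and the normal force is N = mg cos 46° = 10.892 N.
Friction up the slope is f = μN = 0.18 × 10.892 = 1.961 N, so the net downslope force is 11.279 − 1.961 = 9.318 N and a = 9.318 / 1.6 = 5.8237 m/s².
Starting from rest, L = ½at², so t = √(2L/a) = √(2 × 3.2 / 5.8237) = 1.0483 s.

1.0 s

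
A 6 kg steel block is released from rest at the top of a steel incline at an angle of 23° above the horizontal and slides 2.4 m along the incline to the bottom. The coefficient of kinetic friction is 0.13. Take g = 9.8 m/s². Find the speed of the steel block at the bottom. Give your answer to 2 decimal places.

3.57 m/s

The weight component along the incline is mg sin 23° = 22.975 N and the normal force is N = mg cos 23° = 54.126 N.
Friction up the slope is f = μN = 0.13 × 54.126 = 7.036 N, so the net downslope force is 22.975 − 7.036 = 15.939 N and a = 15.939 / 6 = 2.6565 m/s².
Starting from rest over a distance of 2.4 m, v² = 2aL = 2 × 2.6565 × 2.4 = 12.7512, so v = 3.5709 m/s.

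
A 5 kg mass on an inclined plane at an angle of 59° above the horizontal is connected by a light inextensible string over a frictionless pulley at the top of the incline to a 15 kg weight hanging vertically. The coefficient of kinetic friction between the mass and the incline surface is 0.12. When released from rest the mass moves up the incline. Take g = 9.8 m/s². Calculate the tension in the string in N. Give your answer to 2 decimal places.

70.52 N

For the mass on the incline: the weight component along the slope is m₁g sin 59° = 5 × 9.8 × 0.8572 = 42.003 N and the normal force is N = m₁g cos 59° = 25.237 N.
Kinetic friction opposes the mass's motion up the incline: f = μN = 0.12 × 25.237 = 3.028 N acting down the slope.
Newton's second law for the mass (up-slope positive): T − 42.003 − 3.028 = 5 a. For the hanging weight (downward positive): 15 × 9.8 − T = 15 a.
Adding the two equations eliminates T: 101.969 = 20 a, so a = 5.0984 m/s².
Then from the hanging weight's equation, T = 15 × (9.8 − 5.0984) = 70.524 N.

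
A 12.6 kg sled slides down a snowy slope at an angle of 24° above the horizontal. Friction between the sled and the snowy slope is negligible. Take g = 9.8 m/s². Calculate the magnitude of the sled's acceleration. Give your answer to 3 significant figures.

3.99 m/s²

Resolving the weight along the incline: the component pulling the sled down the slope is mg sin 24° = 12.6 × 9.8 × 0.4067 = 50.219 N, and the normal force is N = mg cos 24° = 12.6 × 9.8 × 0.9135 = 112.799 N.
With no friction the net force along the incline is 50.219 N, so a = g sin 24° = 50.219 / 12.6 = 3.9856 m/s².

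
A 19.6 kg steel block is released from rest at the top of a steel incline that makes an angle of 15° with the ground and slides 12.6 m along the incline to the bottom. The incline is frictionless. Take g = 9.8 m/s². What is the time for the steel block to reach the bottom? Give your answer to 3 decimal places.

The weight component along the incline is mg sin 15° = 49.714 N and the normal force is N = mg cos 15° = 185.535 N.
With no friction, a = g sin 15° = 2.5364 m/s².
Starting from rest, L = ½at², so t = √(2L/a) = √(2 × 12.6 / 2.5364) = 3.1520 s.

3.152 s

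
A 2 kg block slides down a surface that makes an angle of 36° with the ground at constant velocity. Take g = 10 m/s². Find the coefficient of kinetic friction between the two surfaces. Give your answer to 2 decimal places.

0.73

At constant velocity the net force along the incline is zero: mg sin 36° = μ mg cos 36°.
So μ = tan 36° = 0.5878 / 0.8090 = 0.7266.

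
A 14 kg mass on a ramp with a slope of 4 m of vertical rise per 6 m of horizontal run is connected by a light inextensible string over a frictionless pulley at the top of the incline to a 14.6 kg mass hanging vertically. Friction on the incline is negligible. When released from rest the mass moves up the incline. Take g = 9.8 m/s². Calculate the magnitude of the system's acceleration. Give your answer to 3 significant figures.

2.34 m/s²

For the mass on the incline: the weight component along the slope is m₁g sin 33.69° = 14 × 9.8 × 0.5547 = 76.105 N and the normal force is N = m₁g cos 33.69° = 114.157 N.
Newton's second law for the mass (up-slope positive): T − 76.105 = 14 a. For the hanging mass (downward positive): 14.6 × 9.8 − T = 14.6 a.
Adding the two equations eliminates T: 66.975 = 28.6 a, so a = 2.3418 m/s².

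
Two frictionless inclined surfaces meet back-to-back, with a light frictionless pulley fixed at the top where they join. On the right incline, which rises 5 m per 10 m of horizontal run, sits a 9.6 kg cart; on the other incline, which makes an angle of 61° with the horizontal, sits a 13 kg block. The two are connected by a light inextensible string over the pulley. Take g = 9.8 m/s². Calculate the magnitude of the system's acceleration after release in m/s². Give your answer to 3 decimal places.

Resolve each weight along its own incline: the 9.6 kg mass has component 9.6 × 9.8 × sin 26.57° = 42.074 N down its slope, and the 13 kg mass has 13 × 9.8 × sin 61° = 111.427 N down its slope.
The 13 kg side's 111.427 N exceeds the other side's 42.074 N, so that mass slides down and the 9.6 kg mass slides up. Taking that direction as positive, Newton's second law for the whole system gives 111.427 − 42.074 = (9.6 + 13) a, so a = 69.353 / 22.6 = 3.0687 m/s².

3.069 m/s²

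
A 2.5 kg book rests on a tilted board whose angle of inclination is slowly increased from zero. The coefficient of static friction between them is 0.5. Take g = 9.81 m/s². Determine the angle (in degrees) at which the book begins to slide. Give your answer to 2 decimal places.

26.57°

At the threshold of sliding, static friction is at its maximum μ_s N and exactly balances the weight component along the incline: mg sin θ = μ_s mg cos θ.
Hence tan θ = μ_s = 0.5, so θ = arctan(0.5) = 26.5651°.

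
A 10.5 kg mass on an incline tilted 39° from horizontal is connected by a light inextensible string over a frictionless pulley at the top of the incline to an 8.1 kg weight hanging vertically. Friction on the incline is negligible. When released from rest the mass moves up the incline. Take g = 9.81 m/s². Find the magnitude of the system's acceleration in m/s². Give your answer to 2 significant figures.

For the mass on the incline: the weight component along the slope is m₁g sin 39° = 10.5 × 9.81 × 0.6293 = 64.821 N and the normal force is N = m₁g cos 39° = 80.050 N.
Newton's second law for the mass (up-slope positive): T − 64.821 = 10.5 a. For the hanging weight (downward positive): 8.1 × 9.81 − T = 8.1 a.
Adding the two equations eliminates T: 14.640 = 18.6 a, so a = 0.7871 m/s².

0.79 m/s²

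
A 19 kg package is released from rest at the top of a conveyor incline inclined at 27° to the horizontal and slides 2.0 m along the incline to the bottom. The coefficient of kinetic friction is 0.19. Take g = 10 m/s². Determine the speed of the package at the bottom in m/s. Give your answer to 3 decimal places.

The weight component along the incline is mg sin 27° = 86.258 N and the normal force is N = mg cos 27° = 169.291 N.
Friction up the slope is f = μN = 0.19 × 169.291 = 32.165 N, so the net downslope force is 86.258 − 32.165 = 54.093 N and a = 54.093 / 19 = 2.8470 m/s².
Starting from rest over a distance of 2.0 m, v² = 2aL = 2 × 2.8470 × 2.0 = 11.3880, so v = 3.3746 m/s.

3.375 m/s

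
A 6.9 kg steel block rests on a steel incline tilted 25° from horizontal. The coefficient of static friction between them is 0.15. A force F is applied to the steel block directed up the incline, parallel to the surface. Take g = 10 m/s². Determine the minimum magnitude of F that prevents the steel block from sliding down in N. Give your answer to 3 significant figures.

The normal force is N = mg cos 25° = 62.535 N. With F at its minimum the steel block is on the verge of sliding down, so static friction is at its maximum μ_s N = 0.15 × 62.535 = 9.380 N and acts up the slope.
Equilibrium along the incline: F + μ_s N = mg sin 25°, so F = 29.161 − 9.380 = 19.781 N.

19.8 N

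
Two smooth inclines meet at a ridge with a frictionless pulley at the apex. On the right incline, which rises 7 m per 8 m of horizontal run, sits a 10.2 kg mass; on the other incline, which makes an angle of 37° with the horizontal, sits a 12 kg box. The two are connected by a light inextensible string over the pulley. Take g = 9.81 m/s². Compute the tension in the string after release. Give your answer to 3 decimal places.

68.168 N

Resolve each weight along its own incline: the 10.2 kg mass has component 10.2 × 9.81 × sin 41.19° = 65.891 N down its slope, and the 12 kg mass has 12 × 9.81 × sin 37° = 70.846 N down its slope.
The 12 kg side's 70.846 N exceeds the other side's 65.891 N, so that mass slides down and the 10.2 kg mass slides up. Taking that direction as positive, Newton's second law for the whole system gives 70.846 − 65.891 = (10.2 + 12) a, so a = 4.955 / 22.2 = 0.2232 m/s².
For the 10.2 kg mass (up-slope positive): T − 65.891 = 10.2 × 0.2232, so T = 68.168 N.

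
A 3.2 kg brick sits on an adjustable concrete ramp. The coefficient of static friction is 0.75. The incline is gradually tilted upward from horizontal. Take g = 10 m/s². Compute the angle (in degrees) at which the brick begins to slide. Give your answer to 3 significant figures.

36.9°

At the threshold of sliding, static friction is at its maximum μ_s N and exactly balances the weight component along the incline: mg sin θ = μ_s mg cos θ.
Hence tan θ = μ_s = 0.75, so θ = arctan(0.75) = 36.8699°.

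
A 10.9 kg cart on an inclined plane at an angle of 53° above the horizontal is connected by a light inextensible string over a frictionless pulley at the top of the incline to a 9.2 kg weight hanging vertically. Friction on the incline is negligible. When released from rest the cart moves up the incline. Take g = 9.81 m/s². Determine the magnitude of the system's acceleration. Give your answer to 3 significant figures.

For the cart on the incline: the weight component along the slope is m₁g sin 53° = 10.9 × 9.81 × 0.7986 = 85.393 N and the normal force is N = m₁g cos 53° = 64.351 N.
Newton's second law for the cart (up-slope positive): T − 85.393 = 10.9 a. For the hanging weight (downward positive): 9.2 × 9.81 − T = 9.2 a.
Adding the two equations eliminates T: 4.859 = 20.1 a, so a = 0.2417 m/s².

0.242 m/s²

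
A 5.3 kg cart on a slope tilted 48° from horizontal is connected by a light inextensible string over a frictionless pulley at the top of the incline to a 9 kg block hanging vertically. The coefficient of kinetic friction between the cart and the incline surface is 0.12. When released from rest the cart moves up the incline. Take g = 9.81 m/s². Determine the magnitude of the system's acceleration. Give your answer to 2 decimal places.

For the cart on the incline: the weight component along the slope is m₁g sin 48° = 5.3 × 9.81 × 0.7431 = 38.636 N and the normal force is N = m₁g cos 48° = 34.790 N.
Kinetic friction opposes the cart's motion up the incline: f = μN = 0.12 × 34.790 = 4.175 N acting down the slope.
Newton's second law for the cart (up-slope positive): T − 38.636 − 4.175 = 5.3 a. For the hanging block (downward positive): 9 × 9.81 − T = 9 a.
Adding the two equations eliminates T: 45.479 = 14.3 a, so a = 3.1803 m/s².

3.18 m/s²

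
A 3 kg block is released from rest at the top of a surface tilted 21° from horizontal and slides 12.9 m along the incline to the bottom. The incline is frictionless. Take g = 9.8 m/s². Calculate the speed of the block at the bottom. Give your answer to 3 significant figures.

The weight component along the incline is mg sin 21° = 10.536 N and the normal force is N = mg cos 21° = 27.447 N.
With no friction, a = g sin 21° = 3.5120 m/s².
Starting from rest over a distance of 12.9 m, v² = 2aL = 2 × 3.5120 × 12.9 = 90.6096, so v = 9.5189 m/s.

9.52 m/s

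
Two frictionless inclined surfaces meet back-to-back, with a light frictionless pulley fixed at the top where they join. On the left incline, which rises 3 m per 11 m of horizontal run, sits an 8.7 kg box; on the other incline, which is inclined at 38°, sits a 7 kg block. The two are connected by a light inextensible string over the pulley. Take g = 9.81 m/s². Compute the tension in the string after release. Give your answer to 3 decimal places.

33.440 N

Resolve each weight along its own incline: the 8.7 kg mass has component 8.7 × 9.81 × sin 15.26° = 22.456 N down its slope, and the 7 kg mass has 7 × 9.81 × sin 38° = 42.277 N down its slope.
The 7 kg side's 42.277 N exceeds the other side's 22.456 N, so that mass slides down and the 8.7 kg mass slides up. Taking that direction as positive, Newton's second law for the whole system gives 42.277 − 22.456 = (8.7 + 7) a, so a = 19.821 / 15.7 = 1.2625 m/s².
For the 8.7 kg mass (up-slope positive): T − 22.456 = 8.7 × 1.2625, so T = 33.440 N.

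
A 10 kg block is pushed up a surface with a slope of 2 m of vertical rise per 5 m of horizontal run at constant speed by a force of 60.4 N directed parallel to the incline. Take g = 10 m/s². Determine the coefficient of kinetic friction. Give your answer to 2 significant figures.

At constant speed ΣF = 0 along the incline. The applied 60.4 N acts up the slope; the weight component mg sin 21.80° = 37.139 N and kinetic friction μN both act down the slope.
So 60.4 = 37.139 + μ × 92.848, giving μ = (60.4 − 37.139) / 92.848 = 0.2505.

0.25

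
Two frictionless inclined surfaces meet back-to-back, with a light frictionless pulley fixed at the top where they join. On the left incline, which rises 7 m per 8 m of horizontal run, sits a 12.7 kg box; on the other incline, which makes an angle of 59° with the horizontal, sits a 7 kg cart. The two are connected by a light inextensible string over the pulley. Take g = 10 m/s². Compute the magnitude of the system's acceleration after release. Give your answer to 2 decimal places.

1.20 m/s²

Resolve each weight along its own incline: the 12.7 kg mass has component 12.7 × 10 × sin 41.19° = 83.630 N down its slope, and the 7 kg mass has 7 × 10 × sin 59° = 60.002 N down its slope.
The 12.7 kg side's 83.630 N exceeds the other side's 60.002 N, so that mass slides down and the 7 kg mass slides up. Taking that direction as positive, Newton's second law for the whole system gives 83.630 − 60.002 = (12.7 + 7) a, so a = 23.628 / 19.7 = 1.1994 m/s².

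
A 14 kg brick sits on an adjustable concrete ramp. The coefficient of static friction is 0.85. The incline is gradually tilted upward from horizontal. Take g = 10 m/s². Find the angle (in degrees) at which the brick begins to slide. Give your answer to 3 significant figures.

40.4°

At the threshold of sliding, static friction is at its maximum μ_s N and exactly balances the weight component along the incline: mg sin θ = μ_s mg cos θ.
Hence tan θ = μ_s = 0.85, so θ = arctan(0.85) = 40.3645°.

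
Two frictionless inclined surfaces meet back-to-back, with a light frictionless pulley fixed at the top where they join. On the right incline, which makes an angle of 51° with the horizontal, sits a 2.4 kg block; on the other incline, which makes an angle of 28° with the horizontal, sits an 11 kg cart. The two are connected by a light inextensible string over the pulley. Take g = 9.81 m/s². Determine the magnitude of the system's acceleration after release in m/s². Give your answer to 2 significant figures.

Resolve each weight along its own incline: the 2.4 kg mass has component 2.4 × 9.81 × sin 51° = 18.297 N down its slope, and the 11 kg mass has 11 × 9.81 × sin 28° = 50.661 N down its slope.
The 11 kg side's 50.661 N exceeds the other side's 18.297 N, so that mass slides down and the 2.4 kg mass slides up. Taking that direction as positive, Newton's second law for the whole system gives 50.661 − 18.297 = (2.4 + 11) a, so a = 32.364 / 13.4 = 2.4152 m/s².

2.4 m/s²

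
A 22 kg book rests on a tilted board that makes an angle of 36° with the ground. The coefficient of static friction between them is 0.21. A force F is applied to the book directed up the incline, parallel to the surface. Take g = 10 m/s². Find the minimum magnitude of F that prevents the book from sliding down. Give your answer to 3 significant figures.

91.9 N

The normal force is N = mg cos 36° = 177.984 N. With F at its minimum the book is on the verge of sliding down, so static friction is at its maximum μ_s N = 0.21 × 177.984 = 37.377 N and acts up the slope.
Equilibrium along the incline: F + μ_s N = mg sin 36°, so F = 129.313 − 37.377 = 91.936 N.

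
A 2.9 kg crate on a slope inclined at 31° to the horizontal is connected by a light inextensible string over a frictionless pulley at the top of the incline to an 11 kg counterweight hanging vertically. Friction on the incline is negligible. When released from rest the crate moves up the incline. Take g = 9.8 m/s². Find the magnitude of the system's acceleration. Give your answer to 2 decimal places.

For the crate on the incline: the weight component along the slope is m₁g sin 31° = 2.9 × 9.8 × 0.5150 = 14.636 N and the normal force is N = m₁g cos 31° = 24.361 N.
Newton's second law for the crate (up-slope positive): T − 14.636 = 2.9 a. For the hanging counterweight (downward positive): 11 × 9.8 − T = 11 a.
Adding the two equations eliminates T: 93.164 = 13.9 a, so a = 6.7024 m/s².

6.70 m/s²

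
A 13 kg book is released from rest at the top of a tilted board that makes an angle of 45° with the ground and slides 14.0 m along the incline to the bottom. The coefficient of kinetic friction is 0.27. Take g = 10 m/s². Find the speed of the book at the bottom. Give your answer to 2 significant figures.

12 m/s

The weight component along the incline is mg sin 45° = 91.924 N and the normal force is N = mg cos 45° = 91.924 N.
Friction up the slope is f = μN = 0.27 × 91.924 = 24.819 N, so the net downslope force is 91.924 − 24.819 = 67.105 N and a = 67.105 / 13 = 5.1619 m/s².
Starting from rest over a distance of 14.0 m, v² = 2aL = 2 × 5.1619 × 14.0 = 144.5332, so v = 12.0222 m/s.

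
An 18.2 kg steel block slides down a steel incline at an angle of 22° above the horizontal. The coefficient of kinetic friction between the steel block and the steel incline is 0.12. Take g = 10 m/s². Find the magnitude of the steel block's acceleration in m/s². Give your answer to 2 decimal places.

2.63 m/s²

Resolving the weight along the incline: the component pulling the steel block down the slope is mg sin 22° = 18.2 × 10 × 0.3746 = 68.177 N, and the normal force is N = mg cos 22° = 18.2 × 10 × 0.9272 = 168.750 N.
Kinetic friction acts up the slope with magnitude f = μN = 0.12 × 168.750 = 20.250 N.
Net force along the incline is 68.177 − 20.250 = 47.927 N, so a = 47.927 / 18.2 = 2.6334 m/s².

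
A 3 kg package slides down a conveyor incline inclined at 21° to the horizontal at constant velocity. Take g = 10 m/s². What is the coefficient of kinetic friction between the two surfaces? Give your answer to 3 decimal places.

At constant velocity the net force along the incline is zero: mg sin 21° = μ mg cos 21°.
So μ = tan 21° = 0.3584 / 0.9336 = 0.3839.

0.384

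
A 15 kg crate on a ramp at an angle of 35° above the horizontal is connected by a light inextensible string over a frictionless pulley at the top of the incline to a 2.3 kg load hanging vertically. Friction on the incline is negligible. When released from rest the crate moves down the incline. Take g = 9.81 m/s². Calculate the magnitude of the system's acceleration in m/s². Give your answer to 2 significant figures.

3.6 m/s²

For the crate on the incline: the weight component along the slope is m₁g sin 35° = 15 × 9.81 × 0.5736 = 84.405 N and the normal force is N = m₁g cos 35° = 120.538 N.
Newton's second law for the crate (down-slope positive): 84.405 − T = 15 a. For the hanging load (upward positive): T − 2.3 × 9.81 = 2.3 a.
Adding the two equations eliminates T: 61.842 = 17.3 a, so a = 3.5747 m/s².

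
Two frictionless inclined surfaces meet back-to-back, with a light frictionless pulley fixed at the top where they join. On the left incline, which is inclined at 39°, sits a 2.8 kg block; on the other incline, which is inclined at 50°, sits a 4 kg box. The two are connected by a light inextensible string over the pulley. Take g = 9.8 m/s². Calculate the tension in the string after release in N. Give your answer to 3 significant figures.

22.5 N

Resolve each weight along its own incline: the 2.8 kg mass has component 2.8 × 9.8 × sin 39° = 17.269 N down its slope, and the 4 kg mass has 4 × 9.8 × sin 50° = 30.029 N down its slope.
The 4 kg side's 30.029 N exceeds the other side's 17.269 N, so that mass slides down and the 2.8 kg mass slides up. Taking that direction as positive, Newton's second law for the whole system gives 30.029 − 17.269 = (2.8 + 4) a, so a = 12.760 / 6.8 = 1.8765 m/s².
For the 2.8 kg mass (up-slope positive): T − 17.269 = 2.8 × 1.8765, so T = 22.523 N.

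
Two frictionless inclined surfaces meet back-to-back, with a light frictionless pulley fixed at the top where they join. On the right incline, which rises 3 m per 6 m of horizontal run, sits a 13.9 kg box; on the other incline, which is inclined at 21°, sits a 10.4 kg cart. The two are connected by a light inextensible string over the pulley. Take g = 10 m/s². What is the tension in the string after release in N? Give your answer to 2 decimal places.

47.92 N

Resolve each weight along its own incline: the 13.9 kg mass has component 13.9 × 10 × sin 26.57° = 62.163 N down its slope, and the 10.4 kg mass has 10.4 × 10 × sin 21° = 37.270 N down its slope.
The 13.9 kg side's 62.163 N exceeds the other side's 37.270 N, so that mass slides down and the 10.4 kg mass slides up. Taking that direction as positive, Newton's second law for the whole system gives 62.163 − 37.270 = (13.9 + 10.4) a, so a = 24.893 / 24.3 = 1.0244 m/s².
For the 10.4 kg mass (up-slope positive): T − 37.270 = 10.4 × 1.0244, so T = 47.924 N.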